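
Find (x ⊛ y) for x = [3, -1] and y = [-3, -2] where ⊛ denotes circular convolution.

(x ⊛ y)[n] = Σ(m=0 to 1) x[m] · y[(n-m) mod 2]

Computing each output sample:
(x ⊛ y)[0] = -7
(x ⊛ y)[1] = -3

x ⊛ y = [-7, -3]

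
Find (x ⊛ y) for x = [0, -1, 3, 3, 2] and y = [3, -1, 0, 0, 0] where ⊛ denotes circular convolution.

(x ⊛ y)[n] = Σ(m=0 to 4) x[m] · y[(n-m) mod 5]

Computing each output sample:
(x ⊛ y)[0] = -2
(x ⊛ y)[1] = -3
(x ⊛ y)[2] = 10
(x ⊛ y)[3] = 6
(x ⊛ y)[4] = 3

x ⊛ y = [-2, -3, 10, 6, 3]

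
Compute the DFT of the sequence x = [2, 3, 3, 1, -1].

X[k] = Σ(n=0 to 4) x[n] · ω_5^(nk)
where ω_5 = e^(-2πi/5)

Computing each X[k]:
X[0] = 8
X[1] = -0.6180-4.9798i
X[2] = 1.6180-0.4490i
X[3] = 1.6180+0.4490i
X[4] = -0.6180+4.9798i

X = [8, -0.6180-4.9798i, 1.6180-0.4490i, 1.6180+0.4490i, -0.6180+4.9798i]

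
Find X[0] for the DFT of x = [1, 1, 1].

X[0] = Σ(n=0 to 2) x[n] · ω_3^0 = Σ x[n]
= (1) + (1) + (1)

X[0] = 3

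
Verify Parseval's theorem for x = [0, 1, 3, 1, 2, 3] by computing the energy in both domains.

Time domain:
Σ|x[n]|² = |0|² + |1|² + |3|² + |1|² + |2|² + |3|² = 24.0000

Frequency domain:
(1/6)Σ|X[k]|² = (1/6)(|10|² + |-1.5000+0.8660i|² + |-3.5000+2.5981i|² + |0|² + |-3.5000-2.5981i|² + |-1.5000-0.8660i|²) = (1/6)·144.0000 = 24.0000

Both sides agree, confirming Parseval's theorem.

Σ|x[n]|² = (1/N)Σ|X[k]|² = 24.0000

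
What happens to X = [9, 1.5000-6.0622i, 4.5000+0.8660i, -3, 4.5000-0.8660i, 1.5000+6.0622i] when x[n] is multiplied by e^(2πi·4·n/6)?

Modulation property: DFT(ω_6^(-4n)·x[n]) = X[(k-4) mod 6], so circularly shift X by 4 positions.

X[k-4] = [4.5000+0.8660i, -3, 4.5000-0.8660i, 1.5000+6.0622i, 9, 1.5000-6.0622i]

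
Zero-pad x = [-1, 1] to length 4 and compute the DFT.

Original 2-point DFT: [0, -2]
Zero-padded 4-point DFT provides frequency interpolation.

DFT_4([x, 0, ...]) = [0, -1-1i, -2, -1+1i]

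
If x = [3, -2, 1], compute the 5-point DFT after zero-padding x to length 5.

Original 3-point DFT: [2, 3.5000+2.5981i, 3.5000-2.5981i]
Zero-padded 5-point DFT provides frequency interpolation.

DFT_5([x, 0, ...]) = [2, 1.5729+1.3143i, 4.9271+2.1266i, 4.9271-2.1266i, 1.5729-1.3143i]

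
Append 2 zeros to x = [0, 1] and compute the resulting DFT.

Original 2-point DFT: [1, -1]
Zero-padded 4-point DFT provides frequency interpolation.

DFT_4([x, 0, ...]) = [1, -1i, -1, 1i]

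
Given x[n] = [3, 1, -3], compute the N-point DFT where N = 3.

X[k] = Σ(n=0 to 2) x[n] · ω_3^(nk)
where ω_3 = e^(-2πi/3)

Computing each X[k]:
X[0] = 1
X[1] = 4.0000-3.4641i
X[2] = 4.0000+3.4641i

X = [1, 4.0000-3.4641i, 4.0000+3.4641i]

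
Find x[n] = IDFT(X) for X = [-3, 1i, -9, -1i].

x[n] = (1/4) Σ(k=0 to 3) X[k] · e^(2πikn/4)

Computing each x[n]:
x[0] = -3
x[1] = 1
x[2] = -3
x[3] = 2

x = [-3, 1, -3, 2]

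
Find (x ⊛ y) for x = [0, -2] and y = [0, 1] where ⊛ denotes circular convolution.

(x ⊛ y)[n] = Σ(m=0 to 1) x[m] · y[(n-m) mod 2]

Computing each output sample:
(x ⊛ y)[0] = -2
(x ⊛ y)[1] = 0

x ⊛ y = [-2, 0]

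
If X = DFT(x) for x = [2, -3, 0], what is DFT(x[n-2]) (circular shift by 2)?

Time shift by 2: X_shifted[k] = ω_3^(2k) · X[k]
Shifted x = [-3, 0, 2]

DFT(x[n-2]) = [-1, -4.0000+1.7321i, -4.0000-1.7321i]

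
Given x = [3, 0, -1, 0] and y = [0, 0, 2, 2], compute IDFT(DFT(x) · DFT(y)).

(x ⊛ y)[n] = Σ(m=0 to 3) x[m] · y[(n-m) mod 4]

Computing each output sample:
(x ⊛ y)[0] = -2
(x ⊛ y)[1] = -2
(x ⊛ y)[2] = 6
(x ⊛ y)[3] = 6

x ⊛ y = [-2, -2, 6, 6]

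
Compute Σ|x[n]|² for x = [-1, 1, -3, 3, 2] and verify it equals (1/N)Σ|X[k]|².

Time domain:
Σ|x[n]|² = |-1|² + |1|² + |-3|² + |3|² + |2|² = 24.0000

Frequency domain:
(1/5)Σ|X[k]|² = (1/5)(|2|² + |-0.0729+4.4778i|² + |-3.4271-5.1186i|² + |-3.4271+5.1186i|² + |-0.0729-4.4778i|²) = (1/5)·120.0000 = 24.0000

Both sides agree, confirming Parseval's theorem.

Σ|x[n]|² = (1/N)Σ|X[k]|² = 24.0000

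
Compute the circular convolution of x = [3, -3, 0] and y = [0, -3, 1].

(x ⊛ y)[n] = Σ(m=0 to 2) x[m] · y[(n-m) mod 3]

Computing each output sample:
(x ⊛ y)[0] = -3
(x ⊛ y)[1] = -9
(x ⊛ y)[2] = 12

x ⊛ y = [-3, -9, 12]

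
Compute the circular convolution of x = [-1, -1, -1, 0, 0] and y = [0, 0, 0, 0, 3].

(x ⊛ y)[n] = Σ(m=0 to 4) x[m] · y[(n-m) mod 5]

Computing each output sample:
(x ⊛ y)[0] = -3
(x ⊛ y)[1] = -3
(x ⊛ y)[2] = 0
(x ⊛ y)[3] = 0
(x ⊛ y)[4] = -3

x ⊛ y = [-3, -3, 0, 0, -3]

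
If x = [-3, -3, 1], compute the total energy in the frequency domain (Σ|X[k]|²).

Parseval: Σ|x[n]|² = (1/N)Σ|X[k]|², so Σ|X[k]|² = N·Σ|x[n]|² = 3·19.0000

Σ|X[k]|² = N·Σ|x[n]|² = 3·19.0000 = 57.0000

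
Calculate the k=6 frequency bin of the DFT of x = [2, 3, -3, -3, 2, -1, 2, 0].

X[6] = Σ(n=0 to 7) x[n] · ω_8^(6n) where ω_8 = e^(-2πi/8)
= (2)·ω_8^0 + (3)·ω_8^6 + (-3)·ω_8^12 + (-3)·ω_8^18 + (2)·ω_8^24 + (-1)·ω_8^30 + (2)·ω_8^36 + (0)·ω_8^42

X[6] = 5+5i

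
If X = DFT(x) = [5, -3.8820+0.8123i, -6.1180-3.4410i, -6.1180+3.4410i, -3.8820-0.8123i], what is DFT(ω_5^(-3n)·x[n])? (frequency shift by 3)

Modulation property: DFT(ω_5^(-3n)·x[n]) = X[(k-3) mod 5], so circularly shift X by 3 positions.

X[k-3] = [-6.1180-3.4410i, -6.1180+3.4410i, -3.8820-0.8123i, 5, -3.8820+0.8123i]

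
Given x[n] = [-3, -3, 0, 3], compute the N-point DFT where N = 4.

X[k] = Σ(n=0 to 3) x[n] · ω_4^(nk)
where ω_4 = e^(-2πi/4)

Computing each X[k]:
X[0] = -3
X[1] = -3+6i
X[2] = -3
X[3] = -3-6i

X = [-3, -3+6i, -3, -3-6i]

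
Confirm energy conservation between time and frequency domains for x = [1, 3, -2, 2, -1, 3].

Time domain:
Σ|x[n]|² = |1|² + |3|² + |-2|² + |2|² + |-1|² + |3|² = 28.0000

Frequency domain:
(1/6)Σ|X[k]|² = (1/6)(|6|² + |3.5000+0.8660i|² + |1.5000-0.8660i|² + |-10|² + |1.5000+0.8660i|² + |3.5000-0.8660i|²) = (1/6)·168.0000 = 28.0000

Both sides agree, confirming Parseval's theorem.

Σ|x[n]|² = (1/N)Σ|X[k]|² = 28.0000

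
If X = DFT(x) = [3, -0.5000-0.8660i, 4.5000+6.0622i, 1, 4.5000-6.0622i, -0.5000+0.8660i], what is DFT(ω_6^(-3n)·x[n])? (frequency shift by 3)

Modulation property: DFT(ω_6^(-3n)·x[n]) = X[(k-3) mod 6], so circularly shift X by 3 positions.

X[k-3] = [1, 4.5000-6.0622i, -0.5000+0.8660i, 3, -0.5000-0.8660i, 4.5000+6.0622i]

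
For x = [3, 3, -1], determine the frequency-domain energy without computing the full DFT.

Parseval: Σ|x[n]|² = (1/N)Σ|X[k]|², so Σ|X[k]|² = N·Σ|x[n]|² = 3·19.0000

Σ|X[k]|² = N·Σ|x[n]|² = 3·19.0000 = 57.0000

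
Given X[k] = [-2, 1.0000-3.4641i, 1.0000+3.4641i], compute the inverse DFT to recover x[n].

x[n] = (1/3) Σ(k=0 to 2) X[k] · e^(2πikn/3)

Computing each x[n]:
x[0] = 0
x[1] = 1
x[2] = -3

x = [0, 1, -3]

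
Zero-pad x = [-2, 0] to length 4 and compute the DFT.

Original 2-point DFT: [-2, -2]
Zero-padded 4-point DFT provides frequency interpolation.

DFT_4([x, 0, ...]) = [-2, -2, -2, -2]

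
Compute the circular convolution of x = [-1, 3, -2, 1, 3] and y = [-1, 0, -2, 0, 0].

(x ⊛ y)[n] = Σ(m=0 to 4) x[m] · y[(n-m) mod 5]

Computing each output sample:
(x ⊛ y)[0] = -1
(x ⊛ y)[1] = -9
(x ⊛ y)[2] = 4
(x ⊛ y)[3] = -7
(x ⊛ y)[4] = 1

x ⊛ y = [-1, -9, 4, -7, 1]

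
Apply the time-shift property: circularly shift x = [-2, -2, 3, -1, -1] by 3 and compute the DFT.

Time shift by 3: X_shifted[k] = ω_5^(3k) · X[k]
Shifted x = [3, -1, -1, -2, -2]

DFT(x[n-3]) = [-3, 4.5000-1.5388i, 4.5000+0.3633i, 4.5000-0.3633i, 4.5000+1.5388i]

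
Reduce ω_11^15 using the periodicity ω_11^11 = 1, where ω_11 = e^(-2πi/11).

Since ω_11^11 = 1, powers reduce modulo 11.
15 mod 11 = 4
So ω_11^15 = ω_11^4 = e^(-2πi·4/11)

ω_11^15 = ω_11^4 = -0.6549-0.7557i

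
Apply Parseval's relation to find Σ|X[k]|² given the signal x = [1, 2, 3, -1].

Parseval: Σ|x[n]|² = (1/N)Σ|X[k]|², so Σ|X[k]|² = N·Σ|x[n]|² = 4·15.0000

Σ|X[k]|² = N·Σ|x[n]|² = 4·15.0000 = 60.0000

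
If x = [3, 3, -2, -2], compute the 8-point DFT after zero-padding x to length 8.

Original 4-point DFT: [2, 5-5i, 0, 5+5i]
Zero-padded 8-point DFT provides frequency interpolation.

DFT_8([x, 0, ...]) = [2, 6.5355+1.2929i, 5-5i, -0.5355-2.7071i, 0, -0.5355+2.7071i, 5+5i, 6.5355-1.2929i]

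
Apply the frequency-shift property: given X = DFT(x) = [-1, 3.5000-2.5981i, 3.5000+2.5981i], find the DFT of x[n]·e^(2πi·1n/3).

Modulation property: DFT(ω_3^(-1n)·x[n]) = X[(k-1) mod 3], so circularly shift X by 1 positions.

X[k-1] = [3.5000+2.5981i, -1, 3.5000-2.5981i]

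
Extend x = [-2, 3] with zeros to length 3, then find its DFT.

Original 2-point DFT: [1, -5]
Zero-padded 3-point DFT provides frequency interpolation.

DFT_3([x, 0, ...]) = [1, -3.5000-2.5981i, -3.5000+2.5981i]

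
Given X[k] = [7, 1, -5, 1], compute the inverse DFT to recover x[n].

x[n] = (1/4) Σ(k=0 to 3) X[k] · e^(2πikn/4)

Computing each x[n]:
x[0] = 1
x[1] = 3
x[2] = 0
x[3] = 3

x = [1, 3, 0, 3]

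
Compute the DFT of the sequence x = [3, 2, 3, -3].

X[k] = Σ(n=0 to 3) x[n] · ω_4^(nk)
where ω_4 = e^(-2πi/4)

Computing each X[k]:
X[0] = 5
X[1] = -5i
X[2] = 7
X[3] = 5i

X = [5, -5i, 7, 5i]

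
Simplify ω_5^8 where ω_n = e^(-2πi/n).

Since ω_5^5 = 1, powers reduce modulo 5.
8 mod 5 = 3
So ω_5^8 = ω_5^3 = e^(-2πi·3/5)

ω_5^8 = ω_5^3 = -0.8090+0.5878i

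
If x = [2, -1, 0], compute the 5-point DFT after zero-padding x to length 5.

Original 3-point DFT: [1, 2.5000+0.8660i, 2.5000-0.8660i]
Zero-padded 5-point DFT provides frequency interpolation.

DFT_5([x, 0, ...]) = [1, 1.6910+0.9511i, 2.8090+0.5878i, 2.8090-0.5878i, 1.6910-0.9511i]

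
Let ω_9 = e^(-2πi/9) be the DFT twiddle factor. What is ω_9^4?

ω_9^4 = e^(-2πi·4/9)
= cos(-2π·4/9) + i·sin(-2π·4/9)
= cos(-8π/9) + i·sin(-8π/9)

ω_9^4 = cos(-8π/9) + i·sin(-8π/9) = -0.9397-0.3420i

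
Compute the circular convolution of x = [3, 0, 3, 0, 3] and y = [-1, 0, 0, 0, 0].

(x ⊛ y)[n] = Σ(m=0 to 4) x[m] · y[(n-m) mod 5]

Computing each output sample:
(x ⊛ y)[0] = -3
(x ⊛ y)[1] = 0
(x ⊛ y)[2] = -3
(x ⊛ y)[3] = 0
(x ⊛ y)[4] = -3

x ⊛ y = [-3, 0, -3, 0, -3]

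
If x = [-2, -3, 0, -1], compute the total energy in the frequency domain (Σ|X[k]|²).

Parseval: Σ|x[n]|² = (1/N)Σ|X[k]|², so Σ|X[k]|² = N·Σ|x[n]|² = 4·14.0000

Σ|X[k]|² = N·Σ|x[n]|² = 4·14.0000 = 56.0000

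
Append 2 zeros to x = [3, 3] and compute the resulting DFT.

Original 2-point DFT: [6, 0]
Zero-padded 4-point DFT provides frequency interpolation.

DFT_4([x, 0, ...]) = [6, 3-3i, 0, 3+3i]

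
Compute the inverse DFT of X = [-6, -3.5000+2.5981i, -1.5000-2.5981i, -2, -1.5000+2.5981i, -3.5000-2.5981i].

x[n] = (1/6) Σ(k=0 to 5) X[k] · e^(2πikn/6)

Computing each x[n]:
x[0] = -3
x[1] = -1
x[2] = -2
x[3] = 0
x[4] = 1
x[5] = -1

x = [-3, -1, -2, 0, 1, -1]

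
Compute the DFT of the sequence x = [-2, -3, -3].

X[k] = Σ(n=0 to 2) x[n] · ω_3^(nk)
where ω_3 = e^(-2πi/3)

Computing each X[k]:
X[0] = -8
X[1] = 1
X[2] = 1

X = [-8, 1, 1]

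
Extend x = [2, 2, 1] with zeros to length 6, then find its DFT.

Original 3-point DFT: [5, 0.5000-0.8660i, 0.5000+0.8660i]
Zero-padded 6-point DFT provides frequency interpolation.

DFT_6([x, 0, ...]) = [5, 2.5000-2.5981i, 0.5000-0.8660i, 1, 0.5000+0.8660i, 2.5000+2.5981i]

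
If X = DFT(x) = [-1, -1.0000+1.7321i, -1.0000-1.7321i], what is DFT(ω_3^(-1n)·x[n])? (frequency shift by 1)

Modulation property: DFT(ω_3^(-1n)·x[n]) = X[(k-1) mod 3], so circularly shift X by 1 positions.

X[k-1] = [-1.0000-1.7321i, -1, -1.0000+1.7321i]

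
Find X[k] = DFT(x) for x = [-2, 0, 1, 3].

X[k] = Σ(n=0 to 3) x[n] · ω_4^(nk)
where ω_4 = e^(-2πi/4)

Computing each X[k]:
X[0] = 2
X[1] = -3+3i
X[2] = -4
X[3] = -3-3i

X = [2, -3+3i, -4, -3-3i]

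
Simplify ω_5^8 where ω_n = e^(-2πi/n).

Since ω_5^5 = 1, powers reduce modulo 5.
8 mod 5 = 3
So ω_5^8 = ω_5^3 = e^(-2πi·3/5)

ω_5^8 = ω_5^3 = -0.8090+0.5878i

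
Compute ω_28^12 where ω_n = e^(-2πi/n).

ω_28^12 = e^(-2πi·12/28)
= cos(-2π·12/28) + i·sin(-2π·12/28)
= cos(-24π/28) + i·sin(-24π/28)

ω_28^12 = cos(-24π/28) + i·sin(-24π/28) = -0.9010-0.4339i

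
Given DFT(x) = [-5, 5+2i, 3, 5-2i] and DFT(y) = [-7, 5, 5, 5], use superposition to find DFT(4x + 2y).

By linearity: DFT(4x + 2y) = 4·DFT(x) + 2·DFT(y)
= 4·[-5, 5+2i, 3, 5-2i] + 2·[-7, 5, 5, 5]

Computing element-wise:
Z[0] = 4·(-5) + 2·(-7) = -34
Z[1] = 4·(5+2i) + 2·(5) = 30+8i
Z[2] = 4·(3) + 2·(5) = 22
Z[3] = 4·(5-2i) + 2·(5) = 30-8i

DFT(4x + 2y) = 4·X + 2·Y = [-34, 30+8i, 22, 30-8i]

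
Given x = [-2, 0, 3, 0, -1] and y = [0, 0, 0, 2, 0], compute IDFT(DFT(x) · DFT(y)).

(x ⊛ y)[n] = Σ(m=0 to 4) x[m] · y[(n-m) mod 5]

Computing each output sample:
(x ⊛ y)[0] = 6
(x ⊛ y)[1] = 0
(x ⊛ y)[2] = -2
(x ⊛ y)[3] = -4
(x ⊛ y)[4] = 0

x ⊛ y = [6, 0, -2, -4, 0]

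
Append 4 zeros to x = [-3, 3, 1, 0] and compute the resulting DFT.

Original 4-point DFT: [1, -4-3i, -5, -4+3i]
Zero-padded 8-point DFT provides frequency interpolation.

DFT_8([x, 0, ...]) = [1, -0.8787-3.1213i, -4-3i, -5.1213-1.1213i, -5, -5.1213+1.1213i, -4+3i, -0.8787+3.1213i]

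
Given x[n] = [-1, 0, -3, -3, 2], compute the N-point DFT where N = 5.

X[k] = Σ(n=0 to 4) x[n] · ω_5^(nk)
where ω_5 = e^(-2πi/5)

Computing each X[k]:
X[0] = -5
X[1] = 4.4721+1.9021i
X[2] = -4.4721+1.1756i
X[3] = -4.4721-1.1756i
X[4] = 4.4721-1.9021i

X = [-5, 4.4721+1.9021i, -4.4721+1.1756i, -4.4721-1.1756i, 4.4721-1.9021i]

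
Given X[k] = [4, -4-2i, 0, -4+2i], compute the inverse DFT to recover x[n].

x[n] = (1/4) Σ(k=0 to 3) X[k] · e^(2πikn/4)

Computing each x[n]:
x[0] = -1
x[1] = 2
x[2] = 3
x[3] = 0

x = [-1, 2, 3, 0]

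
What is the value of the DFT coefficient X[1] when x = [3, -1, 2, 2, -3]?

X[1] = Σ(n=0 to 4) x[n] · ω_5^(1n) where ω_5 = e^(-2πi/5)
= (3)·ω_5^0 + (-1)·ω_5^1 + (2)·ω_5^2 + (2)·ω_5^3 + (-3)·ω_5^4

X[1] = -1.4721-1.9021i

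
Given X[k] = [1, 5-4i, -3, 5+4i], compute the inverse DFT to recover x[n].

x[n] = (1/4) Σ(k=0 to 3) X[k] · e^(2πikn/4)

Computing each x[n]:
x[0] = 2
x[1] = 3
x[2] = -3
x[3] = -1

x = [2, 3, -3, -1]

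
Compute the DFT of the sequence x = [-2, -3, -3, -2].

X[k] = Σ(n=0 to 3) x[n] · ω_4^(nk)
where ω_4 = e^(-2πi/4)

Computing each X[k]:
X[0] = -10
X[1] = 1+1i
X[2] = 0
X[3] = 1-1i

X = [-10, 1+1i, 0, 1-1i]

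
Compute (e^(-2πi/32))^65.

Since ω_32^32 = 1, powers reduce modulo 32.
65 mod 32 = 1
So ω_32^65 = ω_32^1 = e^(-2πi·1/32)

ω_32^65 = ω_32^1 = 0.9808-0.1951i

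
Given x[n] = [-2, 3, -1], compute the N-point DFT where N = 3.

X[k] = Σ(n=0 to 2) x[n] · ω_3^(nk)
where ω_3 = e^(-2πi/3)

Computing each X[k]:
X[0] = 0
X[1] = -3.0000-3.4641i
X[2] = -3.0000+3.4641i

X = [0, -3.0000-3.4641i, -3.0000+3.4641i]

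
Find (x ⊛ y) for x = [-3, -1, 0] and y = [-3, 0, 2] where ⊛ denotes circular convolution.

(x ⊛ y)[n] = Σ(m=0 to 2) x[m] · y[(n-m) mod 3]

Computing each output sample:
(x ⊛ y)[0] = 7
(x ⊛ y)[1] = 3
(x ⊛ y)[2] = -6

x ⊛ y = [7, 3, -6]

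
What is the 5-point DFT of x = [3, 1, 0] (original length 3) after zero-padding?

Original 3-point DFT: [4, 2.5000-0.8660i, 2.5000+0.8660i]
Zero-padded 5-point DFT provides frequency interpolation.

DFT_5([x, 0, ...]) = [4, 3.3090-0.9511i, 2.1910-0.5878i, 2.1910+0.5878i, 3.3090+0.9511i]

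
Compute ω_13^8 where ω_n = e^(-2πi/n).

ω_13^8 = e^(-2πi·8/13)
= cos(-2π·8/13) + i·sin(-2π·8/13)
= cos(-16π/13) + i·sin(-16π/13)

ω_13^8 = cos(-16π/13) + i·sin(-16π/13) = -0.7485+0.6631i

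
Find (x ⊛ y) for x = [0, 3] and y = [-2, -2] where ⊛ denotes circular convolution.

(x ⊛ y)[n] = Σ(m=0 to 1) x[m] · y[(n-m) mod 2]

Computing each output sample:
(x ⊛ y)[0] = -6
(x ⊛ y)[1] = -6

x ⊛ y = [-6, -6]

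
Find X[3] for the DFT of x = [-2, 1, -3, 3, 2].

X[3] = Σ(n=0 to 4) x[n] · ω_5^(3n) where ω_5 = e^(-2πi/5)
= (-2)·ω_5^0 + (1)·ω_5^3 + (-3)·ω_5^6 + (3)·ω_5^9 + (2)·ω_5^12

X[3] = -4.4271+5.1186i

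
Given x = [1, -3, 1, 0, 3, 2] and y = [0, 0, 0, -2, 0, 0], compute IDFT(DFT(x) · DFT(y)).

(x ⊛ y)[n] = Σ(m=0 to 5) x[m] · y[(n-m) mod 6]

Computing each output sample:
(x ⊛ y)[0] = 0
(x ⊛ y)[1] = -6
(x ⊛ y)[2] = -4
(x ⊛ y)[3] = -2
(x ⊛ y)[4] = 6
(x ⊛ y)[5] = -2

x ⊛ y = [0, -6, -4, -2, 6, -2]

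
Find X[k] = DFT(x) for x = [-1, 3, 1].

X[k] = Σ(n=0 to 2) x[n] · ω_3^(nk)
where ω_3 = e^(-2πi/3)

Computing each X[k]:
X[0] = 3
X[1] = -3.0000-1.7321i
X[2] = -3.0000+1.7321i

X = [3, -3.0000-1.7321i, -3.0000+1.7321i]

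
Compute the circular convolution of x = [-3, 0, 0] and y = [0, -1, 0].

(x ⊛ y)[n] = Σ(m=0 to 2) x[m] · y[(n-m) mod 3]

Computing each output sample:
(x ⊛ y)[0] = 0
(x ⊛ y)[1] = 3
(x ⊛ y)[2] = 0

x ⊛ y = [0, 3, 0]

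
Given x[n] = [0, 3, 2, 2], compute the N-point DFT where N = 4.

X[k] = Σ(n=0 to 3) x[n] · ω_4^(nk)
where ω_4 = e^(-2πi/4)

Computing each X[k]:
X[0] = 7
X[1] = -2-1i
X[2] = -3
X[3] = -2+1i

X = [7, -2-1i, -3, -2+1i]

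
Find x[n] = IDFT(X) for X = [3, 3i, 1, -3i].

x[n] = (1/4) Σ(k=0 to 3) X[k] · e^(2πikn/4)

Computing each x[n]:
x[0] = 1
x[1] = -1
x[2] = 1
x[3] = 2

x = [1, -1, 1, 2]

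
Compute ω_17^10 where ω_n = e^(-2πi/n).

ω_17^10 = e^(-2πi·10/17)
= cos(-2π·10/17) + i·sin(-2π·10/17)
= cos(-20π/17) + i·sin(-20π/17)

ω_17^10 = cos(-20π/17) + i·sin(-20π/17) = -0.8502+0.5264i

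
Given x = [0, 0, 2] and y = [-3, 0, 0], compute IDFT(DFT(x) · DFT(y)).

(x ⊛ y)[n] = Σ(m=0 to 2) x[m] · y[(n-m) mod 3]

Computing each output sample:
(x ⊛ y)[0] = 0
(x ⊛ y)[1] = 0
(x ⊛ y)[2] = -6

x ⊛ y = [0, 0, -6]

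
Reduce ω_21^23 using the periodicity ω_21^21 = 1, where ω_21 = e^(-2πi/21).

Since ω_21^21 = 1, powers reduce modulo 21.
23 mod 21 = 2
So ω_21^23 = ω_21^2 = e^(-2πi·2/21)

ω_21^23 = ω_21^2 = 0.8262-0.5633i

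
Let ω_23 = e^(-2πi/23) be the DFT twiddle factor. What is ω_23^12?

ω_23^12 = e^(-2πi·12/23)
= cos(-2π·12/23) + i·sin(-2π·12/23)
= cos(-24π/23) + i·sin(-24π/23)

ω_23^12 = cos(-24π/23) + i·sin(-24π/23) = -0.9907+0.1362i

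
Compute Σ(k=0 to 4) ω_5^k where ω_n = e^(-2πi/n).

Sum of all nth roots of unity equals 0 for n > 1 (geometric series with r ≠ 1).

0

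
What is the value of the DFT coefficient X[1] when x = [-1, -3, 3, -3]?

X[1] = Σ(n=0 to 3) x[n] · ω_4^(1n) where ω_4 = e^(-2πi/4)
= (-1)·ω_4^0 + (-3)·ω_4^1 + (3)·ω_4^2 + (-3)·ω_4^3

X[1] = -4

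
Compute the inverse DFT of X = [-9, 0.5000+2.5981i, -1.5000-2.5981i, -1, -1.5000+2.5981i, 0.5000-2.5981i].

x[n] = (1/6) Σ(k=0 to 5) X[k] · e^(2πikn/6)

Computing each x[n]:
x[0] = -2
x[1] = -1
x[2] = -3
x[3] = -2
x[4] = 0
x[5] = -1

x = [-2, -1, -3, -2, 0, -1]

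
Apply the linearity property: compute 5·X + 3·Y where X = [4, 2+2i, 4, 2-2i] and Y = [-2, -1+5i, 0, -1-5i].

By linearity: DFT(5x + 3y) = 5·DFT(x) + 3·DFT(y)
= 5·[4, 2+2i, 4, 2-2i] + 3·[-2, -1+5i, 0, -1-5i]

Computing element-wise:
Z[0] = 5·(4) + 3·(-2) = 14
Z[1] = 5·(2+2i) + 3·(-1+5i) = 7+25i
Z[2] = 5·(4) + 3·(0) = 20
Z[3] = 5·(2-2i) + 3·(-1-5i) = 7-25i

DFT(5x + 3y) = 5·X + 3·Y = [14, 7+25i, 20, 7-25i]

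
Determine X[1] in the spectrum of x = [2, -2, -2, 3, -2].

X[1] = Σ(n=0 to 4) x[n] · ω_5^(1n) where ω_5 = e^(-2πi/5)
= (2)·ω_5^0 + (-2)·ω_5^1 + (-2)·ω_5^2 + (3)·ω_5^3 + (-2)·ω_5^4

X[1] = -0.0451+2.9389i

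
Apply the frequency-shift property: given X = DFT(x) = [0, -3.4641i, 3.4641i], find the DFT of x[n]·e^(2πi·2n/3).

Modulation property: DFT(ω_3^(-2n)·x[n]) = X[(k-2) mod 3], so circularly shift X by 2 positions.

X[k-2] = [-3.4641i, 3.4641i, 0]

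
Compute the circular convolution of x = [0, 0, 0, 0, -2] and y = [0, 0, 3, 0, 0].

(x ⊛ y)[n] = Σ(m=0 to 4) x[m] · y[(n-m) mod 5]

Computing each output sample:
(x ⊛ y)[0] = 0
(x ⊛ y)[1] = -6
(x ⊛ y)[2] = 0
(x ⊛ y)[3] = 0
(x ⊛ y)[4] = 0

x ⊛ y = [0, -6, 0, 0, 0]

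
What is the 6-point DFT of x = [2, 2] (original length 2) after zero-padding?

Original 2-point DFT: [4, 0]
Zero-padded 6-point DFT provides frequency interpolation.

DFT_6([x, 0, ...]) = [4, 3.0000-1.7321i, 1.0000-1.7321i, 0, 1.0000+1.7321i, 3.0000+1.7321i]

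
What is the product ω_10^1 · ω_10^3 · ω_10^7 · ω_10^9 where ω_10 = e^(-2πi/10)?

The primitive 10th roots of unity are ω_10^k for k coprime to 10: k ∈ {1, 3, 7, 9}
Their product equals the constant term of the cyclotomic polynomial Φ_10(x) up to sign.
For n ≥ 3, the product of all primitive nth roots of unity is 1. (For n=1 it is 1; for n=2 it is -1.)

1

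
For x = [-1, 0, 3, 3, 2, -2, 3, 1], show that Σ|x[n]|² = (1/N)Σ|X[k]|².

Time domain:
Σ|x[n]|² = |-1|² + |0|² + |3|² + |3|² + |2|² + |-2|² + |3|² + |1|² = 37.0000

Frequency domain:
(1/8)Σ|X[k]|² = (1/8)(|9|² + |-3.0000-2.8284i|² + |-5+6i|² + |-3.0000-2.8284i|² + |5|² + |-3.0000+2.8284i|² + |-5-6i|² + |-3.0000+2.8284i|²) = (1/8)·296.0000 = 37.0000

Both sides agree, confirming Parseval's theorem.

Σ|x[n]|² = (1/N)Σ|X[k]|² = 37.0000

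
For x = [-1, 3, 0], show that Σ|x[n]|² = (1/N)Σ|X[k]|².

Time domain:
Σ|x[n]|² = |-1|² + |3|² + |0|² = 10.0000

Frequency domain:
(1/3)Σ|X[k]|² = (1/3)(|2|² + |-2.5000-2.5981i|² + |-2.5000+2.5981i|²) = (1/3)·30.0000 = 10.0000

Both sides agree, confirming Parseval's theorem.

Σ|x[n]|² = (1/N)Σ|X[k]|² = 10.0000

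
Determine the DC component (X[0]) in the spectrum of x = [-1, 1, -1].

X[0] = Σ(n=0 to 2) x[n] · ω_3^0 = Σ x[n]
= (-1) + (1) + (-1)

X[0] = -1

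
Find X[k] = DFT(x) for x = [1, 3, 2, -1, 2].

X[k] = Σ(n=0 to 4) x[n] · ω_5^(nk)
where ω_5 = e^(-2πi/5)

Computing each X[k]:
X[0] = 7
X[1] = 1.7361-2.7144i
X[2] = -2.7361+2.2654i
X[3] = -2.7361-2.2654i
X[4] = 1.7361+2.7144i

X = [7, 1.7361-2.7144i, -2.7361+2.2654i, -2.7361-2.2654i, 1.7361+2.7144i]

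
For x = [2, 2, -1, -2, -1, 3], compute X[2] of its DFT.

X[2] = Σ(n=0 to 5) x[n] · ω_6^(2n) where ω_6 = e^(-2πi/6)
= (2)·ω_6^0 + (2)·ω_6^2 + (-1)·ω_6^4 + (-2)·ω_6^6 + (-1)·ω_6^8 + (3)·ω_6^10

X[2] = -1.5000+0.8660i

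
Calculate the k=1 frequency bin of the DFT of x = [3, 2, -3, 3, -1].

X[1] = Σ(n=0 to 4) x[n] · ω_5^(1n) where ω_5 = e^(-2πi/5)
= (3)·ω_5^0 + (2)·ω_5^1 + (-3)·ω_5^2 + (3)·ω_5^3 + (-1)·ω_5^4

X[1] = 3.3090+0.6735i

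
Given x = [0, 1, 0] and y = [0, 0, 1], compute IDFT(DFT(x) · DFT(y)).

(x ⊛ y)[n] = Σ(m=0 to 2) x[m] · y[(n-m) mod 3]

Computing each output sample:
(x ⊛ y)[0] = 1
(x ⊛ y)[1] = 0
(x ⊛ y)[2] = 0

x ⊛ y = [1, 0, 0]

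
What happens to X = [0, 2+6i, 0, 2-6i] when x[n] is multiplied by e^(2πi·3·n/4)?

Modulation property: DFT(ω_4^(-3n)·x[n]) = X[(k-3) mod 4], so circularly shift X by 3 positions.

X[k-3] = [2+6i, 0, 2-6i, 0]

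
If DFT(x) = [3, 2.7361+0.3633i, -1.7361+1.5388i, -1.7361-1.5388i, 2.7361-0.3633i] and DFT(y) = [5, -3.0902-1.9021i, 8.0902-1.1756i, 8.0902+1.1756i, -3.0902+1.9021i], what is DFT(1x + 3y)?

By linearity: DFT(1x + 3y) = 1·DFT(x) + 3·DFT(y)
= 1·[3, 2.7361+0.3633i, -1.7361+1.5388i, -1.7361-1.5388i, 2.7361-0.3633i] + 3·[5, -3.0902-1.9021i, 8.0902-1.1756i, 8.0902+1.1756i, -3.0902+1.9021i]

Computing element-wise:
Z[0] = 1·(3) + 3·(5) = 18
Z[1] = 1·(2.7361+0.3633i) + 3·(-3.0902-1.9021i) = -6.5345-5.3430i
Z[2] = 1·(-1.7361+1.5388i) + 3·(8.0902-1.1756i) = 22.5345-1.9880i
Z[3] = 1·(-1.7361-1.5388i) + 3·(8.0902+1.1756i) = 22.5345+1.9880i
Z[4] = 1·(2.7361-0.3633i) + 3·(-3.0902+1.9021i) = -6.5345+5.3430i

DFT(1x + 3y) = 1·X + 3·Y = [18, -6.5345-5.3430i, 22.5345-1.9880i, 22.5345+1.9880i, -6.5345+5.3430i]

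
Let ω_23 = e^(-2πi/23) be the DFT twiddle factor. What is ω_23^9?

ω_23^9 = e^(-2πi·9/23)
= cos(-2π·9/23) + i·sin(-2π·9/23)
= cos(-18π/23) + i·sin(-18π/23)

ω_23^9 = cos(-18π/23) + i·sin(-18π/23) = -0.7757-0.6311i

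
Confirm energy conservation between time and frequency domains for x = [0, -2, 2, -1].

Time domain:
Σ|x[n]|² = |0|² + |-2|² + |2|² + |-1|² = 9.0000

Frequency domain:
(1/4)Σ|X[k]|² = (1/4)(|-1|² + |-2+1i|² + |5|² + |-2-1i|²) = (1/4)·36.0000 = 9.0000

Both sides agree, confirming Parseval's theorem.

Σ|x[n]|² = (1/N)Σ|X[k]|² = 9.0000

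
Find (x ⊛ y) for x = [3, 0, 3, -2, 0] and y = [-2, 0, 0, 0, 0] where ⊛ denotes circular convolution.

(x ⊛ y)[n] = Σ(m=0 to 4) x[m] · y[(n-m) mod 5]

Computing each output sample:
(x ⊛ y)[0] = -6
(x ⊛ y)[1] = 0
(x ⊛ y)[2] = -6
(x ⊛ y)[3] = 4
(x ⊛ y)[4] = 0

x ⊛ y = [-6, 0, -6, 4, 0]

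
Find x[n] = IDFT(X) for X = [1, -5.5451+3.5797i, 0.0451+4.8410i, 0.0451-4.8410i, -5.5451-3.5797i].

x[n] = (1/5) Σ(k=0 to 4) X[k] · e^(2πikn/5)

Computing each x[n]:
x[0] = -2
x[1] = -3
x[2] = 3
x[3] = 1
x[4] = 2

x = [-2, -3, 3, 1, 2]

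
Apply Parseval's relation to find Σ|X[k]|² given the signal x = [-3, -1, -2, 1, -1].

Parseval: Σ|x[n]|² = (1/N)Σ|X[k]|², so Σ|X[k]|² = N·Σ|x[n]|² = 5·16.0000

Σ|X[k]|² = N·Σ|x[n]|² = 5·16.0000 = 80.0000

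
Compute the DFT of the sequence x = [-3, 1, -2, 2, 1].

X[k] = Σ(n=0 to 4) x[n] · ω_5^(nk)
where ω_5 = e^(-2πi/5)

Computing each X[k]:
X[0] = -1
X[1] = -2.3820+2.3511i
X[2] = -4.6180-3.8042i
X[3] = -4.6180+3.8042i
X[4] = -2.3820-2.3511i

X = [-1, -2.3820+2.3511i, -4.6180-3.8042i, -4.6180+3.8042i, -2.3820-2.3511i]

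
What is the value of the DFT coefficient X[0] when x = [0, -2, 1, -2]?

X[0] = Σ(n=0 to 3) x[n] · ω_4^0 = Σ x[n]
= (0) + (-2) + (1) + (-2)

X[0] = -3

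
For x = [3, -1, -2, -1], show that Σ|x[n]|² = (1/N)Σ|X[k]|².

Time domain:
Σ|x[n]|² = |3|² + |-1|² + |-2|² + |-1|² = 15.0000

Frequency domain:
(1/4)Σ|X[k]|² = (1/4)(|-1|² + |5|² + |3|² + |5|²) = (1/4)·60.0000 = 15.0000

Both sides agree, confirming Parseval's theorem.

Σ|x[n]|² = (1/N)Σ|X[k]|² = 15.0000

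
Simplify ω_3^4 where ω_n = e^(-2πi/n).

Since ω_3^3 = 1, powers reduce modulo 3.
4 mod 3 = 1
So ω_3^4 = ω_3^1 = e^(-2πi·1/3)

ω_3^4 = ω_3^1 = -0.5000-0.8660i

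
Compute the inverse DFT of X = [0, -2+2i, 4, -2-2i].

x[n] = (1/4) Σ(k=0 to 3) X[k] · e^(2πikn/4)

Computing each x[n]:
x[0] = 0
x[1] = -2
x[2] = 2
x[3] = 0

x = [0, -2, 2, 0]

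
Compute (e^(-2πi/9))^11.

Since ω_9^9 = 1, powers reduce modulo 9.
11 mod 9 = 2
So ω_9^11 = ω_9^2 = e^(-2πi·2/9)

ω_9^11 = ω_9^2 = 0.1736-0.9848i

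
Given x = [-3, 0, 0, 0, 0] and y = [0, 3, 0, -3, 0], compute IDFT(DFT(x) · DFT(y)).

(x ⊛ y)[n] = Σ(m=0 to 4) x[m] · y[(n-m) mod 5]

Computing each output sample:
(x ⊛ y)[0] = 0
(x ⊛ y)[1] = -9
(x ⊛ y)[2] = 0
(x ⊛ y)[3] = 9
(x ⊛ y)[4] = 0

x ⊛ y = [0, -9, 0, 9, 0]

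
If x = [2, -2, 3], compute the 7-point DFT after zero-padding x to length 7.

Original 3-point DFT: [3, 1.5000+4.3301i, 1.5000-4.3301i]
Zero-padded 7-point DFT provides frequency interpolation.

DFT_7([x, 0, ...]) = [3, 0.0855-1.3611i, -0.2579+3.2515i, 5.6724+3.2133i, 5.6724-3.2133i, -0.2579-3.2515i, 0.0855+1.3611i]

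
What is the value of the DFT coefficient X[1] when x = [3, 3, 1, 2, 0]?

X[1] = Σ(n=0 to 4) x[n] · ω_5^(1n) where ω_5 = e^(-2πi/5)
= (3)·ω_5^0 + (3)·ω_5^1 + (1)·ω_5^2 + (2)·ω_5^3 + (0)·ω_5^4

X[1] = 1.5000-2.2654i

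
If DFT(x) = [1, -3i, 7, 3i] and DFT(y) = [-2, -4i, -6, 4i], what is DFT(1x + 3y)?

By linearity: DFT(1x + 3y) = 1·DFT(x) + 3·DFT(y)
= 1·[1, -3i, 7, 3i] + 3·[-2, -4i, -6, 4i]

Computing element-wise:
Z[0] = 1·(1) + 3·(-2) = -5
Z[1] = 1·(-3i) + 3·(-4i) = -15i
Z[2] = 1·(7) + 3·(-6) = -11
Z[3] = 1·(3i) + 3·(4i) = 15i

DFT(1x + 3y) = 1·X + 3·Y = [-5, -15i, -11, 15i]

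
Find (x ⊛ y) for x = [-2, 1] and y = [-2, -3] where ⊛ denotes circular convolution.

(x ⊛ y)[n] = Σ(m=0 to 1) x[m] · y[(n-m) mod 2]

Computing each output sample:
(x ⊛ y)[0] = 1
(x ⊛ y)[1] = 4

x ⊛ y = [1, 4]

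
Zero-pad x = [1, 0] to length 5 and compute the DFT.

Original 2-point DFT: [1, 1]
Zero-padded 5-point DFT provides frequency interpolation.

DFT_5([x, 0, ...]) = [1, 1, 1, 1, 1]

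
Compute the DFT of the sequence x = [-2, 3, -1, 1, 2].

X[k] = Σ(n=0 to 4) x[n] · ω_5^(nk)
where ω_5 = e^(-2πi/5)

Computing each X[k]:
X[0] = 3
X[1] = -0.4549+0.2245i
X[2] = -6.0451-2.4899i
X[3] = -6.0451+2.4899i
X[4] = -0.4549-0.2245i

X = [3, -0.4549+0.2245i, -6.0451-2.4899i, -6.0451+2.4899i, -0.4549-0.2245i]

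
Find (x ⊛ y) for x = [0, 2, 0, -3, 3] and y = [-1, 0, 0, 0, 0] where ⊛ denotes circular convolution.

(x ⊛ y)[n] = Σ(m=0 to 4) x[m] · y[(n-m) mod 5]

Computing each output sample:
(x ⊛ y)[0] = 0
(x ⊛ y)[1] = -2
(x ⊛ y)[2] = 0
(x ⊛ y)[3] = 3
(x ⊛ y)[4] = -3

x ⊛ y = [0, -2, 0, 3, -3]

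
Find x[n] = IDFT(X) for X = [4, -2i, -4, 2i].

x[n] = (1/4) Σ(k=0 to 3) X[k] · e^(2πikn/4)

Computing each x[n]:
x[0] = 0
x[1] = 3
x[2] = 0
x[3] = 1

x = [0, 3, 0, 1]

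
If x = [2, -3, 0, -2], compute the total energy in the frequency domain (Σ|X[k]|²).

Parseval: Σ|x[n]|² = (1/N)Σ|X[k]|², so Σ|X[k]|² = N·Σ|x[n]|² = 4·17.0000

Σ|X[k]|² = N·Σ|x[n]|² = 4·17.0000 = 68.0000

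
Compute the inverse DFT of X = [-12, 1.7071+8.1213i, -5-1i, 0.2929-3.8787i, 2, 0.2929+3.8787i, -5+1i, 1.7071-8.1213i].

x[n] = (1/8) Σ(k=0 to 7) X[k] · e^(2πikn/8)

Computing each x[n]:
x[0] = -2
x[1] = -2
x[2] = -3
x[3] = -3
x[4] = -3
x[5] = -1
x[6] = 3
x[7] = -1

x = [-2, -2, -3, -3, -3, -1, 3, -1]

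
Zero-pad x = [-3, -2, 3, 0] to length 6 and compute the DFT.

Original 4-point DFT: [-2, -6+2i, 2, -6-2i]
Zero-padded 6-point DFT provides frequency interpolation.

DFT_6([x, 0, ...]) = [-2, -5.5000-0.8660i, -3.5000+4.3301i, 2, -3.5000-4.3301i, -5.5000+0.8660i]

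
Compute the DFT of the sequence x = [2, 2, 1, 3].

X[k] = Σ(n=0 to 3) x[n] · ω_4^(nk)
where ω_4 = e^(-2πi/4)

Computing each X[k]:
X[0] = 8
X[1] = 1+1i
X[2] = -2
X[3] = 1-1i

X = [8, 1+1i, -2, 1-1i]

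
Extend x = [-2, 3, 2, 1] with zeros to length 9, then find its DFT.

Original 4-point DFT: [4, -4-2i, -4, -4+2i]
Zero-padded 9-point DFT provides frequency interpolation.

DFT_9([x, 0, ...]) = [4, 0.1454-4.7640i, -3.8584-2.7724i, -3.5000-0.8660i, -3.7870-0.6065i, -3.7870+0.6065i, -3.5000+0.8660i, -3.8584+2.7724i, 0.1454+4.7640i]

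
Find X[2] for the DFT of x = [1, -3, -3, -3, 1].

X[2] = Σ(n=0 to 4) x[n] · ω_5^(2n) where ω_5 = e^(-2πi/5)
= (1)·ω_5^0 + (-3)·ω_5^2 + (-3)·ω_5^4 + (-3)·ω_5^6 + (1)·ω_5^8

X[2] = 0.7639+2.3511i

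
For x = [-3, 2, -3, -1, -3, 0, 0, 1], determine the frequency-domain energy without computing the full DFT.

Parseval: Σ|x[n]|² = (1/N)Σ|X[k]|², so Σ|X[k]|² = N·Σ|x[n]|² = 8·33.0000

Σ|X[k]|² = N·Σ|x[n]|² = 8·33.0000 = 264.0000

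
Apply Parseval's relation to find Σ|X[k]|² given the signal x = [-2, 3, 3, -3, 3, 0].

Parseval: Σ|x[n]|² = (1/N)Σ|X[k]|², so Σ|X[k]|² = N·Σ|x[n]|² = 6·40.0000

Σ|X[k]|² = N·Σ|x[n]|² = 6·40.0000 = 240.0000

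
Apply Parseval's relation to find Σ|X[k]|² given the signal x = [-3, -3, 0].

Parseval: Σ|x[n]|² = (1/N)Σ|X[k]|², so Σ|X[k]|² = N·Σ|x[n]|² = 3·18.0000

Σ|X[k]|² = N·Σ|x[n]|² = 3·18.0000 = 54.0000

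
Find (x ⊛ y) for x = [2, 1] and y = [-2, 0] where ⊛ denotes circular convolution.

(x ⊛ y)[n] = Σ(m=0 to 1) x[m] · y[(n-m) mod 2]

Computing each output sample:
(x ⊛ y)[0] = -4
(x ⊛ y)[1] = -2

x ⊛ y = [-4, -2]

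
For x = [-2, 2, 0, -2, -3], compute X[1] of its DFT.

X[1] = Σ(n=0 to 4) x[n] · ω_5^(1n) where ω_5 = e^(-2πi/5)
= (-2)·ω_5^0 + (2)·ω_5^1 + (0)·ω_5^2 + (-2)·ω_5^3 + (-3)·ω_5^4

X[1] = -0.6910-5.9309i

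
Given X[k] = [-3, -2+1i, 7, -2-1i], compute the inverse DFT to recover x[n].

x[n] = (1/4) Σ(k=0 to 3) X[k] · e^(2πikn/4)

Computing each x[n]:
x[0] = 0
x[1] = -3
x[2] = 2
x[3] = -2

x = [0, -3, 2, -2]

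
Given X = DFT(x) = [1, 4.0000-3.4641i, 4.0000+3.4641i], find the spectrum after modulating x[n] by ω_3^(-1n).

Modulation property: DFT(ω_3^(-1n)·x[n]) = X[(k-1) mod 3], so circularly shift X by 1 positions.

X[k-1] = [4.0000+3.4641i, 1, 4.0000-3.4641i]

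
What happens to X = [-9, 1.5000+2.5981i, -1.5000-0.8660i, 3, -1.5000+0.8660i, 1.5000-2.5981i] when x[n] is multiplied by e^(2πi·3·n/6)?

Modulation property: DFT(ω_6^(-3n)·x[n]) = X[(k-3) mod 6], so circularly shift X by 3 positions.

X[k-3] = [3, -1.5000+0.8660i, 1.5000-2.5981i, -9, 1.5000+2.5981i, -1.5000-0.8660i]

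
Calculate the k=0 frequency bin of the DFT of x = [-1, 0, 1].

X[0] = Σ(n=0 to 2) x[n] · ω_3^0 = Σ x[n]
= (-1) + (0) + (1)

X[0] = 0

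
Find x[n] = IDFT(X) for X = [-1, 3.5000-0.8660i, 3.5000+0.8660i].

x[n] = (1/3) Σ(k=0 to 2) X[k] · e^(2πikn/3)

Computing each x[n]:
x[0] = 2
x[1] = -1
x[2] = -2

x = [2, -1, -2]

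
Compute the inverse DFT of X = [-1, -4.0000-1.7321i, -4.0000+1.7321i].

x[n] = (1/3) Σ(k=0 to 2) X[k] · e^(2πikn/3)

Computing each x[n]:
x[0] = -3
x[1] = 2
x[2] = 0

x = [-3, 2, 0]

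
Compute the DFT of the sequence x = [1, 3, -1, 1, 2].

X[k] = Σ(n=0 to 4) x[n] · ω_5^(nk)
where ω_5 = e^(-2πi/5)

Computing each X[k]:
X[0] = 6
X[1] = 2.5451+0.2245i
X[2] = -3.0451-2.4899i
X[3] = -3.0451+2.4899i
X[4] = 2.5451-0.2245i

X = [6, 2.5451+0.2245i, -3.0451-2.4899i, -3.0451+2.4899i, 2.5451-0.2245i]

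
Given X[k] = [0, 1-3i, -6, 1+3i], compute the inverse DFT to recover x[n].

x[n] = (1/4) Σ(k=0 to 3) X[k] · e^(2πikn/4)

Computing each x[n]:
x[0] = -1
x[1] = 3
x[2] = -2
x[3] = 0

x = [-1, 3, -2, 0]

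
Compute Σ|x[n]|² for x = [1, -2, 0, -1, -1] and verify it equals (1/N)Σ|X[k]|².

Time domain:
Σ|x[n]|² = |1|² + |-2|² + |0|² + |-1|² + |-1|² = 7.0000

Frequency domain:
(1/5)Σ|X[k]|² = (1/5)(|-3|² + |0.8820+0.3633i|² + |3.1180+1.5388i|² + |3.1180-1.5388i|² + |0.8820-0.3633i|²) = (1/5)·35.0000 = 7.0000

Both sides agree, confirming Parseval's theorem.

Σ|x[n]|² = (1/N)Σ|X[k]|² = 7.0000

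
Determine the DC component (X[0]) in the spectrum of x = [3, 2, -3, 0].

X[0] = Σ(n=0 to 3) x[n] · ω_4^0 = Σ x[n]
= (3) + (2) + (-3) + (0)

X[0] = 2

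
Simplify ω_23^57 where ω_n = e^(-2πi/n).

Since ω_23^23 = 1, powers reduce modulo 23.
57 mod 23 = 11
So ω_23^57 = ω_23^11 = e^(-2πi·11/23)

ω_23^57 = ω_23^11 = -0.9907-0.1362i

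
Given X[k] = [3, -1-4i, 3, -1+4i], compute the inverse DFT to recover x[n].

x[n] = (1/4) Σ(k=0 to 3) X[k] · e^(2πikn/4)

Computing each x[n]:
x[0] = 1
x[1] = 2
x[2] = 2
x[3] = -2

x = [1, 2, 2, -2]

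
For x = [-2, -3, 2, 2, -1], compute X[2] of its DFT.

X[2] = Σ(n=0 to 4) x[n] · ω_5^(2n) where ω_5 = e^(-2πi/5)
= (-2)·ω_5^0 + (-3)·ω_5^2 + (2)·ω_5^4 + (2)·ω_5^6 + (-1)·ω_5^8

X[2] = 2.4721+1.1756i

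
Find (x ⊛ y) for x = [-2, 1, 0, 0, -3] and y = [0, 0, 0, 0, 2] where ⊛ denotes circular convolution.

(x ⊛ y)[n] = Σ(m=0 to 4) x[m] · y[(n-m) mod 5]

Computing each output sample:
(x ⊛ y)[0] = 2
(x ⊛ y)[1] = 0
(x ⊛ y)[2] = 0
(x ⊛ y)[3] = -6
(x ⊛ y)[4] = -4

x ⊛ y = [2, 0, 0, -6, -4]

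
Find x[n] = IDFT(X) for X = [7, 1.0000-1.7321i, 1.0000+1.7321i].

x[n] = (1/3) Σ(k=0 to 2) X[k] · e^(2πikn/3)

Computing each x[n]:
x[0] = 3
x[1] = 3
x[2] = 1

x = [3, 3, 1]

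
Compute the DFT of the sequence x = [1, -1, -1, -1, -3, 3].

X[k] = Σ(n=0 to 5) x[n] · ω_6^(nk)
where ω_6 = e^(-2πi/6)

Computing each X[k]:
X[0] = -2
X[1] = 5.0000+1.7321i
X[2] = 1.0000+5.1962i
X[3] = -4
X[4] = 1.0000-5.1962i
X[5] = 5.0000-1.7321i

X = [-2, 5.0000+1.7321i, 1.0000+5.1962i, -4, 1.0000-5.1962i, 5.0000-1.7321i]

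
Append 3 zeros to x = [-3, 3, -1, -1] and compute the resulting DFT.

Original 4-point DFT: [-2, -2-4i, -6, -2+4i]
Zero-padded 7-point DFT provides frequency interpolation.

DFT_7([x, 0, ...]) = [-2, -0.0060-0.9367i, -3.3901-4.1405i, -6.1039-1.1086i, -6.1039+1.1086i, -3.3901+4.1405i, -0.0060+0.9367i]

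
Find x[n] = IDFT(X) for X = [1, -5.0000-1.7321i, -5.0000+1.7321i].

x[n] = (1/3) Σ(k=0 to 2) X[k] · e^(2πikn/3)

Computing each x[n]:
x[0] = -3
x[1] = 3
x[2] = 1

x = [-3, 3, 1]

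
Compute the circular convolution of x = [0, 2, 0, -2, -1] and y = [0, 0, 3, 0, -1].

(x ⊛ y)[n] = Σ(m=0 to 4) x[m] · y[(n-m) mod 5]

Computing each output sample:
(x ⊛ y)[0] = -8
(x ⊛ y)[1] = -3
(x ⊛ y)[2] = 2
(x ⊛ y)[3] = 7
(x ⊛ y)[4] = 0

x ⊛ y = [-8, -3, 2, 7, 0]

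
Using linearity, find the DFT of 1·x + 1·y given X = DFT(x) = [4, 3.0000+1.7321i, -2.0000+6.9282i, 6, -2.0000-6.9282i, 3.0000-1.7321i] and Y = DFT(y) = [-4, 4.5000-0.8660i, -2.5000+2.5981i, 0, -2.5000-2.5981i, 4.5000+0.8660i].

By linearity: DFT(1x + 1y) = 1·DFT(x) + 1·DFT(y)
= 1·[4, 3.0000+1.7321i, -2.0000+6.9282i, 6, -2.0000-6.9282i, 3.0000-1.7321i] + 1·[-4, 4.5000-0.8660i, -2.5000+2.5981i, 0, -2.5000-2.5981i, 4.5000+0.8660i]

Computing element-wise:
Z[0] = 1·(4) + 1·(-4) = 0
Z[1] = 1·(3.0000+1.7321i) + 1·(4.5000-0.8660i) = 7.5000+0.8661i
Z[2] = 1·(-2.0000+6.9282i) + 1·(-2.5000+2.5981i) = -4.5000+9.5263i
Z[3] = 1·(6) + 1·(0) = 6
Z[4] = 1·(-2.0000-6.9282i) + 1·(-2.5000-2.5981i) = -4.5000-9.5263i
Z[5] = 1·(3.0000-1.7321i) + 1·(4.5000+0.8660i) = 7.5000-0.8661i

DFT(1x + 1y) = 1·X + 1·Y = [0, 7.5000+0.8661i, -4.5000+9.5263i, 6, -4.5000-9.5263i, 7.5000-0.8661i]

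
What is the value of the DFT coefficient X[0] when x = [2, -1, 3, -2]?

X[0] = Σ(n=0 to 3) x[n] · ω_4^0 = Σ x[n]
= (2) + (-1) + (3) + (-2)

X[0] = 2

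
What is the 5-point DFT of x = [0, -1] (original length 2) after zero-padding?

Original 2-point DFT: [-1, 1]
Zero-padded 5-point DFT provides frequency interpolation.

DFT_5([x, 0, ...]) = [-1, -0.3090+0.9511i, 0.8090+0.5878i, 0.8090-0.5878i, -0.3090-0.9511i]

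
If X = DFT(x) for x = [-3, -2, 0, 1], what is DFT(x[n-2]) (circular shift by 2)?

Time shift by 2: X_shifted[k] = ω_4^(2k) · X[k]
Shifted x = [0, 1, -3, -2]

DFT(x[n-2]) = [-4, 3-3i, -2, 3+3i]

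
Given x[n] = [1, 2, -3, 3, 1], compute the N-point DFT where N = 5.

X[k] = Σ(n=0 to 4) x[n] · ω_5^(nk)
where ω_5 = e^(-2πi/5)

Computing each X[k]:
X[0] = 4
X[1] = 1.9271+2.5757i
X[2] = -1.4271-6.2941i
X[3] = -1.4271+6.2941i
X[4] = 1.9271-2.5757i

X = [4, 1.9271+2.5757i, -1.4271-6.2941i, -1.4271+6.2941i, 1.9271-2.5757i]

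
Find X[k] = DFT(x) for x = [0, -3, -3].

X[k] = Σ(n=0 to 2) x[n] · ω_3^(nk)
where ω_3 = e^(-2πi/3)

Computing each X[k]:
X[0] = -6
X[1] = 3
X[2] = 3

X = [-6, 3, 3]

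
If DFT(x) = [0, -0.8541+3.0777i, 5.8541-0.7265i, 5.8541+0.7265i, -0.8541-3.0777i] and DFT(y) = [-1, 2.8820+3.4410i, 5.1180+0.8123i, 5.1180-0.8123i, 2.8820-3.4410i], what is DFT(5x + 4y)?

By linearity: DFT(5x + 4y) = 5·DFT(x) + 4·DFT(y)
= 5·[0, -0.8541+3.0777i, 5.8541-0.7265i, 5.8541+0.7265i, -0.8541-3.0777i] + 4·[-1, 2.8820+3.4410i, 5.1180+0.8123i, 5.1180-0.8123i, 2.8820-3.4410i]

Computing element-wise:
Z[0] = 5·(0) + 4·(-1) = -4
Z[1] = 5·(-0.8541+3.0777i) + 4·(2.8820+3.4410i) = 7.2575+29.1525i
Z[2] = 5·(5.8541-0.7265i) + 4·(5.1180+0.8123i) = 49.7425-0.3833i
Z[3] = 5·(5.8541+0.7265i) + 4·(5.1180-0.8123i) = 49.7425+0.3833i
Z[4] = 5·(-0.8541-3.0777i) + 4·(2.8820-3.4410i) = 7.2575-29.1525i

DFT(5x + 4y) = 5·X + 4·Y = [-4, 7.2575+29.1525i, 49.7425-0.3833i, 49.7425+0.3833i, 7.2575-29.1525i]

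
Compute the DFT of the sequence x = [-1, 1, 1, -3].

X[k] = Σ(n=0 to 3) x[n] · ω_4^(nk)
where ω_4 = e^(-2πi/4)

Computing each X[k]:
X[0] = -2
X[1] = -2-4i
X[2] = 2
X[3] = -2+4i

X = [-2, -2-4i, 2, -2+4i]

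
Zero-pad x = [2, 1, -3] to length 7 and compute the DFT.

Original 3-point DFT: [0, 3.0000-3.4641i, 3.0000+3.4641i]
Zero-padded 7-point DFT provides frequency interpolation.

DFT_7([x, 0, ...]) = [0, 3.2911+2.1430i, 4.4804-2.2766i, -0.7714-2.7794i, -0.7714+2.7794i, 4.4804+2.2766i, 3.2911-2.1430i]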